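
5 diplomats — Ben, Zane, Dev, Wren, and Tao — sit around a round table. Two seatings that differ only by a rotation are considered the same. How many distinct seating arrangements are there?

Around a circle, 5 distinct people have 5!/5 = (4)! = 24 rotationally distinct seatings.

24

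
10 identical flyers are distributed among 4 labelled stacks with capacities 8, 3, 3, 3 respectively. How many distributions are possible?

60

Ignoring the caps, the number of non-negative solutions to x_1+…+x_4 = 10 is C(13,3) = 286.
Subtract solutions that violate a single cap (substitute x_i' = x_i − (cap_i+1)): x_1 ≥ 9 gives C(4,3) = 4; x_2 ≥ 4 gives C(9,3) = 84; x_3 ≥ 4 gives C(9,3) = 84; x_4 ≥ 4 gives C(9,3) = 84. Together 256.
Add back pairs where two caps are both exceeded: 0 + 0 + 0 + 10 + 10 + 10 = 30.
By inclusion–exclusion the count is 286 − 256 + 30 = 60.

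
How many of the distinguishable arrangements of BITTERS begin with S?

With the first slot taken by S, it remains to arrange the other 6 letters (BITTER).
Those 6 letters have T appearing twice, giving (6)!/(2!) = 360.

360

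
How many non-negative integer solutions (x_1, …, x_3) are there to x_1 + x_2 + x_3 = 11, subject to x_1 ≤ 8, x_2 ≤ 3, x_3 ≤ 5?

Without the upper bounds there are C(13,2) = 78 ways to split 11 among 3 variables.
Subtract solutions that violate a single cap (substitute x_i' = x_i − (cap_i+1)): x_1 ≥ 9 gives C(4,2) = 6; x_2 ≥ 4 gives C(9,2) = 36; x_3 ≥ 6 gives C(7,2) = 21. Together 63.
Add back pairs where two caps are both exceeded: 0 + 0 + 3 = 3.
By inclusion–exclusion the count is 78 − 63 + 3 = 18.

18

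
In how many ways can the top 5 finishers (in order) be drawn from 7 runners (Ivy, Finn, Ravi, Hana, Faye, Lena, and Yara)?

There are 7 choices for 1st place, 6 for 2nd, and so on down to 3 for position 5.
That gives 7 × 6 × 5 × 4 × 3 = 2520.

2520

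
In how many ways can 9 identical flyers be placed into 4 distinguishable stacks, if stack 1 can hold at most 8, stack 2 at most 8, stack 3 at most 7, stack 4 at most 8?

213

By stars and bars, unrestricted non-negative solutions to x_1+…+x_4 = 9 number C(9+3,3) = 220.
Subtract solutions that violate a single cap (substitute x_i' = x_i − (cap_i+1)): x_1 ≥ 9 gives C(3,3) = 1; x_2 ≥ 9 gives C(3,3) = 1; x_3 ≥ 8 gives C(4,3) = 4; x_4 ≥ 9 gives C(3,3) = 1. Together 7.
No two caps can be exceeded simultaneously, so the pair terms are all 0.
By inclusion–exclusion the count is 220 − 7 + 0 = 213.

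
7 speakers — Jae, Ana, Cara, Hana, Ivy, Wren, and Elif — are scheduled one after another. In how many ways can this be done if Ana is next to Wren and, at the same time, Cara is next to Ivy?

480

Treat {Ana,Wren} as one block (2 orders) and {Cara,Ivy} as another (2 orders).
That leaves 5 units to arrange: 2 × 2 × 5! = 4 × 120 = 480.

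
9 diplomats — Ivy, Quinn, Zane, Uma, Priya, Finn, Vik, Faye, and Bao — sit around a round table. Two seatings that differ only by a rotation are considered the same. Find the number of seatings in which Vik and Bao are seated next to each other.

Glue Vik and Bao into a block (2 internal orders). Seating 8 units around a circle gives (7)! arrangements.
So 2 × (7)! = 2 × 5040 = 10080.

10080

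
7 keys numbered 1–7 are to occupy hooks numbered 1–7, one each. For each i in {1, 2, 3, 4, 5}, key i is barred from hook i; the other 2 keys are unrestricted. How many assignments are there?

2428

Let Aᵢ (for 1 ≤ i ≤ 5) be the placements that put key i in its forbidden hook. Any j of these fix j positions, leaving (7−j)! ways to fill the rest, and there are C(5,j) ways to pick which j.
By inclusion–exclusion, the number of valid placements is Σ_{j=0}^{5} (−1)^j C(5,j)·(7−j)!.
Computing: 5040 − 3600 + 1200 − 240 + 30 − 2 = 2428.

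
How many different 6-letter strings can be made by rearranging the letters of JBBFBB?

The 6 letters of JBBFBB have repeats: B appearing 4 times.
Dividing 6! = 720 by 4! = 24 for the repeated letters gives 30.

30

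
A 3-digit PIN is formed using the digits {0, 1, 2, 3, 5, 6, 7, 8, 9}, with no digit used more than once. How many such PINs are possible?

504

This is a permutation of 3 out of 9: P(9,3) = 9!/6!.
9 × 8 × 7 = 504.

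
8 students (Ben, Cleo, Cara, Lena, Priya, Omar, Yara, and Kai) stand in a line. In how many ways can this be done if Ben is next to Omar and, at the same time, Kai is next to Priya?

Treat {Ben,Omar} as one block (2 orders) and {Kai,Priya} as another (2 orders).
That leaves 6 units to arrange: 2 × 2 × 6! = 4 × 720 = 2880.

2880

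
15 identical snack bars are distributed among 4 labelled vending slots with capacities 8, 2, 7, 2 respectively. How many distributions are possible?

27

By stars and bars, unrestricted non-negative solutions to x_1+…+x_4 = 15 number C(15+3,3) = 816.
Subtract solutions that violate a single cap (substitute x_i' = x_i − (cap_i+1)): x_1 ≥ 9 gives C(9,3) = 84; x_2 ≥ 3 gives C(15,3) = 455; x_3 ≥ 8 gives C(10,3) = 120; x_4 ≥ 3 gives C(15,3) = 455. Together 1114.
Add back pairs where two caps are both exceeded: 20 + 0 + 20 + 35 + 220 + 35 = 330.
Subtract triples: 0 + 1 + 0 + 4 = 5.
By inclusion–exclusion the count is 816 − 1114 + 330 − 5 = 27.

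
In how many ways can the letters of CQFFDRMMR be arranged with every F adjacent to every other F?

Treat the 2 copies of F as a single block. The multiset to arrange is then {FF, C, D, M, M, Q, R, R}, 8 items in all.
That gives (8)!/(2!·2!) = 10080 arrangements.

10080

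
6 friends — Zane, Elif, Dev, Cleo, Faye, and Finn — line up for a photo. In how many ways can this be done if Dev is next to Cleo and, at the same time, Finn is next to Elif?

96

Treat {Dev,Cleo} as one block (2 orders) and {Finn,Elif} as another (2 orders).
That leaves 4 units to arrange: 2 × 2 × 4! = 4 × 24 = 96.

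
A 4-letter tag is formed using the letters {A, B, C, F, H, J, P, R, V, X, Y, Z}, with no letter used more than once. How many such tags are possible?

Choose and order 4 of the 12 symbols: the first letter has 12 options, the next 11, then 10, 9.
12 × 11 × 10 × 9 = 11880.

11880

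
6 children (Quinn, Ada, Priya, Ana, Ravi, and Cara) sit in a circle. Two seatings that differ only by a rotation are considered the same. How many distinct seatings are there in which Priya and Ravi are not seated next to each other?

Without the restriction there are (5)! = 120 seatings.
Seatings with Priya beside Ravi: treat them as a block with 2 internal orders, giving 2 × (4)! = 48.
Subtracting, 120 − 48 = 72.

72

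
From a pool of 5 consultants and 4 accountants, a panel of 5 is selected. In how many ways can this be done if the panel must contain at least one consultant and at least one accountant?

125

With no constraint there are C(9,5) = 126 possible selections.
Subtract selections that omit an entire group: no consultants → C(4,5) = 0; no accountants → C(5,5) = 1.
Both groups omitted at once is impossible, so 126 − 1 = 125.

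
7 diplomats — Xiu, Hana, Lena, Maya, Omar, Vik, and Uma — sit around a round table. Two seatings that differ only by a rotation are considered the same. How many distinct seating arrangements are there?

Fix one person's seat to break rotational symmetry; the remaining 6 people can be arranged in (6)! = 720 ways.

720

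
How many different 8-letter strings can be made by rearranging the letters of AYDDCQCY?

Letter multiplicities in AYDDCQCY: A×1, C×2, D×2, Q×1, Y×2.
So there are 8! / (2!·2!·2!) = 5040 distinguishable arrangements.

5040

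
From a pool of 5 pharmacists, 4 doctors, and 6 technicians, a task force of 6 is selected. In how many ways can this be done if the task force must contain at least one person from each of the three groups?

4250

Total 6-person selections from all 15: C(15,6) = 5005.
Subtract selections that omit an entire group: no pharmacists → C(10,6) = 210; no doctors → C(11,6) = 462; no technicians → C(9,6) = 84.
Add back selections omitting two groups (i.e. drawn from a single group): C(5,6) + C(4,6) + C(6,6) = 1.
By inclusion–exclusion: 5005 − 756 + 1 = 4250.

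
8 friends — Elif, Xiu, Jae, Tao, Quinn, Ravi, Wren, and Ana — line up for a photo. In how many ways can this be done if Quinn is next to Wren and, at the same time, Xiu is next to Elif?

2880

Treat {Quinn,Wren} as one block (2 orders) and {Xiu,Elif} as another (2 orders).
That leaves 6 units to arrange: 2 × 2 × 6! = 4 × 720 = 2880.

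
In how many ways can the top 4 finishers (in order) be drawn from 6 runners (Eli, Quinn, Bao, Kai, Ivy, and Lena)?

360

There are 6 choices for 1st place, 5 for 2nd, and so on down to 3 for position 4.
That gives 6 × 5 × 4 × 3 = 360.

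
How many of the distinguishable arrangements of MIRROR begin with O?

20

With the first slot taken by O, it remains to arrange the other 5 letters (MIRRR).
Those 5 letters have R appearing 3 times, giving (5)!/(3!) = 20.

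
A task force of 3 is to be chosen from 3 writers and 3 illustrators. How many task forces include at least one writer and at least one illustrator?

With no constraint there are C(6,3) = 20 possible selections.
Selections missing a whole group: no writers → C(3,3) = 1; no illustrators → C(3,3) = 1.
Both groups omitted at once is impossible, so 20 − 2 = 18.

18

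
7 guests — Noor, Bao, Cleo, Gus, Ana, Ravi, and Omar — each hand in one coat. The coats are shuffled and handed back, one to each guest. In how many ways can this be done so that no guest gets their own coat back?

1854

Count assignments avoiding every fixed point. For any j of the 7 guests fixed to their own coat, the other 7−j can be arranged in (7−j)! ways.
By inclusion–exclusion this is Σ_{j=0}^{7} (−1)^j C(7,j)·(7−j)!.
Computing: 5040 − 5040 + 2520 − 840 + 210 − 42 + 7 − 1 = 1854.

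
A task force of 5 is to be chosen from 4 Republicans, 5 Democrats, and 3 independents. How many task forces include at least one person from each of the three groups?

590

Unrestricted: C(12,5) = 792 ways to pick any 5 of the 12.
Selections missing a whole group: no Republicans → C(8,5) = 56; no Democrats → C(7,5) = 21; no independents → C(9,5) = 126.
Add back selections omitting two groups (i.e. drawn from a single group): C(4,5) + C(5,5) + C(3,5) = 1.
By inclusion–exclusion: 792 − 203 + 1 = 590.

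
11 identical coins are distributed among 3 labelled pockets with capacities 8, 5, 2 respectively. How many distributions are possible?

12

Without the upper bounds there are C(13,2) = 78 ways to split 11 among 3 pockets.
Subtract solutions that violate a single cap (substitute x_i' = x_i − (cap_i+1)): x_1 ≥ 9 gives C(4,2) = 6; x_2 ≥ 6 gives C(7,2) = 21; x_3 ≥ 3 gives C(10,2) = 45. Together 72.
Add back pairs where two caps are both exceeded: 0 + 0 + 6 = 6.
By inclusion–exclusion the count is 78 − 72 + 6 = 12.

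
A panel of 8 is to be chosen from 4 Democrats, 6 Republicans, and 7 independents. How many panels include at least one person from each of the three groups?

22813

Total 8-person selections from all 17: C(17,8) = 24310.
Subtract selections that omit an entire group: no Democrats → C(13,8) = 1287; no Republicans → C(11,8) = 165; no independents → C(10,8) = 45.
Add back selections omitting two groups (i.e. drawn from a single group): C(4,8) + C(6,8) + C(7,8) = 0.
By inclusion–exclusion: 24310 − 1497 + 0 = 22813.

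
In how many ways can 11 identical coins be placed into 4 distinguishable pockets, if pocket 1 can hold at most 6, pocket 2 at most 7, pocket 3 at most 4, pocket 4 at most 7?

205

By stars and bars, unrestricted non-negative solutions to x_1+…+x_4 = 11 number C(11+3,3) = 364.
Subtract solutions that violate a single cap (substitute x_i' = x_i − (cap_i+1)): x_1 ≥ 7 gives C(7,3) = 35; x_2 ≥ 8 gives C(6,3) = 20; x_3 ≥ 5 gives C(9,3) = 84; x_4 ≥ 8 gives C(6,3) = 20. Together 159.
No two caps can be exceeded simultaneously, so the pair terms are all 0.
By inclusion–exclusion the count is 364 − 159 + 0 = 205.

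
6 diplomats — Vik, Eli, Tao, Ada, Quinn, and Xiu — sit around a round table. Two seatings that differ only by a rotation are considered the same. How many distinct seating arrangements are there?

Fix one person's seat to break rotational symmetry; the remaining 5 people can be arranged in (5)! = 120 ways.

120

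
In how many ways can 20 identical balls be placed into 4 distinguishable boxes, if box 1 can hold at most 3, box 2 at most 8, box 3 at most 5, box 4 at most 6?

Without the upper bounds there are C(23,3) = 1771 ways to split 20 among 4 boxes.
Subtract solutions that violate a single cap (substitute x_i' = x_i − (cap_i+1)): x_1 ≥ 4 gives C(19,3) = 969; x_2 ≥ 9 gives C(14,3) = 364; x_3 ≥ 6 gives C(17,3) = 680; x_4 ≥ 7 gives C(16,3) = 560. Together 2573.
Add back pairs where two caps are both exceeded: 120 + 286 + 220 + 56 + 35 + 120 = 837.
Subtract triples: 4 + 1 + 20 + 0 = 25.
By inclusion–exclusion the count is 1771 − 2573 + 837 − 25 = 10.

10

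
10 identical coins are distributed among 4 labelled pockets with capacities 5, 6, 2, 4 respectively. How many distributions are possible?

Without the upper bounds there are C(13,3) = 286 ways to split 10 among 4 pockets.
Subtract solutions that violate a single cap (substitute x_i' = x_i − (cap_i+1)): x_1 ≥ 6 gives C(7,3) = 35; x_2 ≥ 7 gives C(6,3) = 20; x_3 ≥ 3 gives C(10,3) = 120; x_4 ≥ 5 gives C(8,3) = 56. Together 231.
Add back pairs where two caps are both exceeded: 0 + 4 + 0 + 1 + 0 + 10 = 15.
By inclusion–exclusion the count is 286 − 231 + 15 = 70.

70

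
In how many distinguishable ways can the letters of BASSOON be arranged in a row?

The 7 letters of BASSOON have repeats: O appearing twice and S appearing twice.
The number of distinct arrangements is 7!/(2!·2!) = 5040/4 = 1260.

1260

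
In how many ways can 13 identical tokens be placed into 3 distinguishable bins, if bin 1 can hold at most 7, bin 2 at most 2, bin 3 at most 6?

6

Without the upper bounds there are C(15,2) = 105 ways to split 13 among 3 bins.
Subtract solutions that violate a single cap (substitute x_i' = x_i − (cap_i+1)): x_1 ≥ 8 gives C(7,2) = 21; x_2 ≥ 3 gives C(12,2) = 66; x_3 ≥ 7 gives C(8,2) = 28. Together 115.
Add back pairs where two caps are both exceeded: 6 + 0 + 10 = 16.
By inclusion–exclusion the count is 105 − 115 + 16 = 6.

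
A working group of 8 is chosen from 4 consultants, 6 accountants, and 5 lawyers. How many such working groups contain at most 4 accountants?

5895

Split by how many accountants are chosen (0 through 4).
Sum: C(6,0)·C(9,8) + C(6,1)·C(9,7) + C(6,2)·C(9,6) + C(6,3)·C(9,5) + C(6,4)·C(9,4) = 9 + 216 + 1260 + 2520 + 1890 = 5895.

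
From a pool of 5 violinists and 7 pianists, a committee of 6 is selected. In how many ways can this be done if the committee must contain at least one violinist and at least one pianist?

917

Total 6-person selections from all 12: C(12,6) = 924.
Subtract selections that omit an entire group: no violinists → C(7,6) = 7; no pianists → C(5,6) = 0.
Both groups omitted at once is impossible, so 924 − 7 = 917.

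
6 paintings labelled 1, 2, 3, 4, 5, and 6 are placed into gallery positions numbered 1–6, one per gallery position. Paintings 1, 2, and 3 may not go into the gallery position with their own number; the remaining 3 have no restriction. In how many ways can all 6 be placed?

Let Aᵢ (for i ∈ {1, 2, 3}) be the placements that put painting i in its forbidden gallery position. Any j of these fix j positions, leaving (6−j)! ways to fill the rest, and there are C(3,j) ways to pick which j.
By inclusion–exclusion, the number of valid placements is Σ_{j=0}^{3} (−1)^j C(3,j)·(6−j)!.
Computing: 720 − 360 + 72 − 6 = 426.

426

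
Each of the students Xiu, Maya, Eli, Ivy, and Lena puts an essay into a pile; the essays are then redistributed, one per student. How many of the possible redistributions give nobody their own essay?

Count assignments avoiding every fixed point. For any j of the 5 students fixed to their own essay, the other 5−j can be arranged in (5−j)! ways.
By inclusion–exclusion this is Σ_{j=0}^{5} (−1)^j C(5,j)·(5−j)!.
Computing: 120 − 120 + 60 − 20 + 5 − 1 = 44.

44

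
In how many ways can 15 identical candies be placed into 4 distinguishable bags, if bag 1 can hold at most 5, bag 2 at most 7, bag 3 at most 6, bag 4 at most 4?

Without the upper bounds there are C(18,3) = 816 ways to split 15 among 4 bags.
Subtract solutions that violate a single cap (substitute x_i' = x_i − (cap_i+1)): x_1 ≥ 6 gives C(12,3) = 220; x_2 ≥ 8 gives C(10,3) = 120; x_3 ≥ 7 gives C(11,3) = 165; x_4 ≥ 5 gives C(13,3) = 286. Together 791.
Add back pairs where two caps are both exceeded: 4 + 10 + 35 + 1 + 10 + 20 = 80.
By inclusion–exclusion the count is 816 − 791 + 80 = 105.

105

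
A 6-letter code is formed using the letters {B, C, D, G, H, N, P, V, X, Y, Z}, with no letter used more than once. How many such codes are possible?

332640

With no repetition, fill the 6 letters in order: 11 choices, then 10, down to 6.
11 × 10 × 9 × 8 × 7 × 6 = 332640.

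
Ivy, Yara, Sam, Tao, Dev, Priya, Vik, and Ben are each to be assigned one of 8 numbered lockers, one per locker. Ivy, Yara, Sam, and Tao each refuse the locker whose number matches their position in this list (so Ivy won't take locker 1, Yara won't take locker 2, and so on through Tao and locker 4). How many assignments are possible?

24024

Let Aᵢ (for 1 ≤ i ≤ 4) be the placements that put person i in their forbidden locker. Any j of these fix j positions, leaving (8−j)! ways to fill the rest, and there are C(4,j) ways to pick which j.
By inclusion–exclusion, the number of valid placements is Σ_{j=0}^{4} (−1)^j C(4,j)·(8−j)!.
Computing: 40320 − 20160 + 4320 − 480 + 24 = 24024.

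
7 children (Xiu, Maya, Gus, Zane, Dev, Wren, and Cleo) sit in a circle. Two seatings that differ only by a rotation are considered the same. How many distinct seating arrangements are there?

720

Seat Xiu anywhere (absorbing the rotational symmetry), then permute the other 6: (6)! = 720.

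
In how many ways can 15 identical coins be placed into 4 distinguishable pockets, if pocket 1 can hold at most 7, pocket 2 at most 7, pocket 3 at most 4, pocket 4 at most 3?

By stars and bars, unrestricted non-negative solutions to x_1+…+x_4 = 15 number C(15+3,3) = 816.
Subtract solutions that violate a single cap (substitute x_i' = x_i − (cap_i+1)): x_1 ≥ 8 gives C(10,3) = 120; x_2 ≥ 8 gives C(10,3) = 120; x_3 ≥ 5 gives C(13,3) = 286; x_4 ≥ 4 gives C(14,3) = 364. Together 890.
Add back pairs where two caps are both exceeded: 0 + 10 + 20 + 10 + 20 + 84 = 144.
By inclusion–exclusion the count is 816 − 890 + 144 = 70.

70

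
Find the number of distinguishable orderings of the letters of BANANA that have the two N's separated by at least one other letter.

40

There are 6!/(3!·2!) = 60 arrangements of BANANA in total.
If the two N's are adjacent, glue them into one block, leaving 5 items to arrange: (5)!/(3!) = 20 ways.
Hence 60 − 20 = 40.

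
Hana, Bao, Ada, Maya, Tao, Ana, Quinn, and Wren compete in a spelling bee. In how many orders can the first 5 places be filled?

6720

There are 8 choices for 1st place, 7 for 2nd, and so on down to 4 for position 5.
That gives 8 × 7 × 6 × 5 × 4 = 6720.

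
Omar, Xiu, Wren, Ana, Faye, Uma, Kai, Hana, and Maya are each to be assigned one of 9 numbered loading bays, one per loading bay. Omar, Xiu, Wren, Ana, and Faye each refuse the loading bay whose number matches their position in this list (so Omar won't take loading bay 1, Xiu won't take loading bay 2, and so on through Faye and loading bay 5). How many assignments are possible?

Let Aᵢ (for 1 ≤ i ≤ 5) be the placements that put person i in their forbidden loading bay. Any j of these fix j positions, leaving (9−j)! ways to fill the rest, and there are C(5,j) ways to pick which j.
By inclusion–exclusion, the number of valid placements is Σ_{j=0}^{5} (−1)^j C(5,j)·(9−j)!.
Computing: 362880 − 201600 + 50400 − 7200 + 600 − 24 = 205056.

205056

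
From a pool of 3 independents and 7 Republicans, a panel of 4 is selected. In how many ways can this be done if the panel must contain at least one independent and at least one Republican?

175

Unrestricted: C(10,4) = 210 ways to pick any 4 of the 10.
Subtract selections that omit an entire group: no independents → C(7,4) = 35; no Republicans → C(3,4) = 0.
Both groups omitted at once is impossible, so 210 − 35 = 175.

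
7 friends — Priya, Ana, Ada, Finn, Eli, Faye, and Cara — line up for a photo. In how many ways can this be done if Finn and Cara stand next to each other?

1440

Glue Finn and Cara into one block (2 internal orders), leaving 6 units to arrange in a row.
That gives 2 × 6! = 2 × 720 = 1440.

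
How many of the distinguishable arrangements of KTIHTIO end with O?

With the last slot taken by O, it remains to arrange the other 6 letters (KTIHTI).
Those 6 letters have I appearing twice and T appearing twice, giving (6)!/(2!·2!) = 180.

180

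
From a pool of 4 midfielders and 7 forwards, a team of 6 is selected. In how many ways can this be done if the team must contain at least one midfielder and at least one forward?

Total 6-person selections from all 11: C(11,6) = 462.
Selections missing a whole group: no midfielders → C(7,6) = 7; no forwards → C(4,6) = 0.
Both groups omitted at once is impossible, so 462 − 7 = 455.

455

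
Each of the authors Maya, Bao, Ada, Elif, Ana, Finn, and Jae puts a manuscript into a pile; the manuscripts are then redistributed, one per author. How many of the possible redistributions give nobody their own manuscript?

1854

Let Aᵢ be the assignments in which author i gets their own manuscript. We want the size of the complement of A₁∪…∪A_7.
By inclusion–exclusion this is Σ_{j=0}^{7} (−1)^j C(7,j)·(7−j)!.
Computing: 5040 − 5040 + 2520 − 840 + 210 − 42 + 7 − 1 = 1854.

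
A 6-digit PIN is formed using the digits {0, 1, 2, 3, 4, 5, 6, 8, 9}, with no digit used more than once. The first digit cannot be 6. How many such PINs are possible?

The first digit has 9−1 = 8 choices (anything except 6).
The remaining 5 digits are filled from the other 8 symbols without repetition: 8 × 7 × 6 × 5 × 4 = 6720.
Total: 8 × 6720 = 53760.

53760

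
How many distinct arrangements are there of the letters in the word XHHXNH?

60

XHHXNH has 6 letters with H appearing 3 times and X appearing twice.
So there are 6! / (3!·2!) = 60 distinguishable arrangements.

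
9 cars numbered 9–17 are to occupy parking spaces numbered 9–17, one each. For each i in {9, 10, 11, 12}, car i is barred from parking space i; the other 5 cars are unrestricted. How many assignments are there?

229080

Let Aᵢ (for 9 ≤ i ≤ 12) be the placements that put car i in its forbidden parking space. Any j of these fix j positions, leaving (9−j)! ways to fill the rest, and there are C(4,j) ways to pick which j.
By inclusion–exclusion, the number of valid placements is Σ_{j=0}^{4} (−1)^j C(4,j)·(9−j)!.
Computing: 362880 − 161280 + 30240 − 2880 + 120 = 229080.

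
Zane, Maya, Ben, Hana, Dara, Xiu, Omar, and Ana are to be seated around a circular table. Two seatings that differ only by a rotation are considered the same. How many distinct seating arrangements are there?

Fix one person's seat to break rotational symmetry; the remaining 7 people can be arranged in (7)! = 5040 ways.

5040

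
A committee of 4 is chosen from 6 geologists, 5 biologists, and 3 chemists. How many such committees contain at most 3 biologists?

Split by how many biologists are chosen (0 through 3).
Sum: C(5,0)·C(9,4) + C(5,1)·C(9,3) + C(5,2)·C(9,2) + C(5,3)·C(9,1) = 126 + 420 + 360 + 90 = 996.

996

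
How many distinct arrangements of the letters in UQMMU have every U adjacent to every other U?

Treat the 2 copies of U as a single block. The multiset to arrange is then {UU, M, M, Q}, 4 items in all.
That gives (4)!/(2!) = 12 arrangements.

12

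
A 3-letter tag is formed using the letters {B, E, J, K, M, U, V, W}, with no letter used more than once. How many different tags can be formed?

Choose and order 3 of the 8 symbols: the first letter has 8 options, the next 7, then 6.
That product is 8 × 7 × 6 = 336.

336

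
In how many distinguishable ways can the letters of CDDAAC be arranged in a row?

90

CDDAAC has 6 letters with A appearing twice, C appearing twice, and D appearing twice.
So there are 6! / (2!·2!·2!) = 90 distinguishable arrangements.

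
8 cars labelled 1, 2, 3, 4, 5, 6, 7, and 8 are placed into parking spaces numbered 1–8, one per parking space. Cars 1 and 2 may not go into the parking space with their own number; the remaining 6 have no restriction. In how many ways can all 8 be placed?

30960

Let Aᵢ (for i ∈ {1, 2}) be the placements that put car i in its forbidden parking space. Any j of these fix j positions, leaving (8−j)! ways to fill the rest, and there are C(2,j) ways to pick which j.
By inclusion–exclusion, the number of valid placements is Σ_{j=0}^{2} (−1)^j C(2,j)·(8−j)!.
Computing: 40320 − 10080 + 720 = 30960.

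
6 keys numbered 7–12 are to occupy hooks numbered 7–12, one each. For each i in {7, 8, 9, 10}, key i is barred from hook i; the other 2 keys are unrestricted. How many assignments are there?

362

Let Aᵢ (for 7 ≤ i ≤ 10) be the placements that put key i in its forbidden hook. Any j of these fix j positions, leaving (6−j)! ways to fill the rest, and there are C(4,j) ways to pick which j.
By inclusion–exclusion, the number of valid placements is Σ_{j=0}^{4} (−1)^j C(4,j)·(6−j)!.
Computing: 720 − 480 + 144 − 24 + 2 = 362.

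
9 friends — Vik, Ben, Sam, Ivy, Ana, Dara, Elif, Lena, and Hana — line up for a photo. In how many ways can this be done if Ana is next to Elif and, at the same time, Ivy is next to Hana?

20160

Treat {Ana,Elif} as one block (2 orders) and {Ivy,Hana} as another (2 orders).
That leaves 7 units to arrange: 2 × 2 × 7! = 4 × 5040 = 20160.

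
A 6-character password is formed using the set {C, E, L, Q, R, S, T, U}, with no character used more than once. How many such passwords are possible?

20160

With no repetition, fill the 6 characters in order: 8 choices, then 7, down to 3.
That product is 8 × 7 × 6 × 5 × 4 × 3 = 20160.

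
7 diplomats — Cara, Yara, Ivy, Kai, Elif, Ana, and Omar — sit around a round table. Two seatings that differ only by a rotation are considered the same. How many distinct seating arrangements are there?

720

Around a circle, 7 distinct people have 7!/7 = (6)! = 720 rotationally distinct seatings.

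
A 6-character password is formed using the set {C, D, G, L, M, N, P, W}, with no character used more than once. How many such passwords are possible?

This is a permutation of 6 out of 8: P(8,6) = 8!/2!.
8 × 7 × 6 × 5 × 4 × 3 = 20160.

20160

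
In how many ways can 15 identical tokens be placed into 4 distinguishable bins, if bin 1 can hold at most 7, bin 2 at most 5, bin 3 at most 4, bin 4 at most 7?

By stars and bars, unrestricted non-negative solutions to x_1+…+x_4 = 15 number C(15+3,3) = 816.
Subtract solutions that violate a single cap (substitute x_i' = x_i − (cap_i+1)): x_1 ≥ 8 gives C(10,3) = 120; x_2 ≥ 6 gives C(12,3) = 220; x_3 ≥ 5 gives C(13,3) = 286; x_4 ≥ 8 gives C(10,3) = 120. Together 746.
Add back pairs where two caps are both exceeded: 4 + 10 + 0 + 35 + 4 + 10 = 63.
By inclusion–exclusion the count is 816 − 746 + 63 = 133.

133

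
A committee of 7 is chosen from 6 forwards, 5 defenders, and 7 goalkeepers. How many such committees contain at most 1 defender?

Split by how many defenders are chosen (0 through 1).
Sum: C(5,0)·C(13,7) + C(5,1)·C(13,6) = 1716 + 8580 = 10296.

10296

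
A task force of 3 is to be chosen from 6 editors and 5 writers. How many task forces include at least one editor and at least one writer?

135

With no constraint there are C(11,3) = 165 possible selections.
Subtract selections that omit an entire group: no editors → C(5,3) = 10; no writers → C(6,3) = 20.
Both groups omitted at once is impossible, so 165 − 30 = 135.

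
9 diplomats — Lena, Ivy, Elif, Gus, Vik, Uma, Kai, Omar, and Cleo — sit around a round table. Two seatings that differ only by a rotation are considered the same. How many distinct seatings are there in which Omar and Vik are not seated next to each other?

Without the restriction there are (8)! = 40320 seatings.
Those with Omar next to Vik: fuse the pair into one unit and seat 8 units around a circle — 2·(7)! = 10080.
Subtracting, 40320 − 10080 = 30240.

30240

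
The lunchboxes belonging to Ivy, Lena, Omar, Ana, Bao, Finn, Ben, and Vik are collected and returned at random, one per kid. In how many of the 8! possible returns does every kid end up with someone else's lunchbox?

This is the derangement count D_8: permutations of 8 items with no fixed point.
By inclusion–exclusion this is Σ_{j=0}^{8} (−1)^j C(8,j)·(8−j)!.
Computing: 40320 − 40320 + 20160 − 6720 + 1680 − 336 + 56 − 8 + 1 = 14833.

14833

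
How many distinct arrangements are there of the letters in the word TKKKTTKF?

280

Letter multiplicities in TKKKTTKF: F×1, K×4, T×3.
The number of distinct arrangements is 8!/(4!·3!) = 40320/144 = 280.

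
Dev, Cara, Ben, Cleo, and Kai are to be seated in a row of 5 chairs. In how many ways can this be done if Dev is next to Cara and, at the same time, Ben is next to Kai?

Treat {Dev,Cara} as one block (2 orders) and {Ben,Kai} as another (2 orders).
That leaves 3 units to arrange: 2 × 2 × 3! = 4 × 6 = 24.

24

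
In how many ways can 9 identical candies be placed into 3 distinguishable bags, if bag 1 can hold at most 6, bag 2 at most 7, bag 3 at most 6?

40

Without the upper bounds there are C(11,2) = 55 ways to split 9 among 3 bags.
Subtract solutions that violate a single cap (substitute x_i' = x_i − (cap_i+1)): x_1 ≥ 7 gives C(4,2) = 6; x_2 ≥ 8 gives C(3,2) = 3; x_3 ≥ 7 gives C(4,2) = 6. Together 15.
No two caps can be exceeded simultaneously, so the pair terms are all 0.
By inclusion–exclusion the count is 55 − 15 + 0 = 40.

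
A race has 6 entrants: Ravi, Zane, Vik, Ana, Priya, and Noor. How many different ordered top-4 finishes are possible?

360

This is an ordered selection of 4 from 6: P(6,4).
That gives 6 × 5 × 4 × 3 = 360.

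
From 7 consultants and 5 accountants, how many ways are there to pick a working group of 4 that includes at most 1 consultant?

75

Split by how many consultants are chosen (0 through 1).
Sum: C(7,0)·C(5,4) + C(7,1)·C(5,3) = 5 + 70 = 75.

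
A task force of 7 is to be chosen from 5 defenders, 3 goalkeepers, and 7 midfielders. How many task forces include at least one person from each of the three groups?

5516

Total 7-person selections from all 15: C(15,7) = 6435.
Subtract selections that omit an entire group: no defenders → C(10,7) = 120; no goalkeepers → C(12,7) = 792; no midfielders → C(8,7) = 8.
Add back selections omitting two groups (i.e. drawn from a single group): C(5,7) + C(3,7) + C(7,7) = 1.
By inclusion–exclusion: 6435 − 920 + 1 = 5516.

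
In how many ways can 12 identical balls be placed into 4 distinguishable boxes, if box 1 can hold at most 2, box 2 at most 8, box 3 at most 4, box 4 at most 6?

86

Ignoring the caps, the number of non-negative solutions to x_1+…+x_4 = 12 is C(15,3) = 455.
Subtract solutions that violate a single cap (substitute x_i' = x_i − (cap_i+1)): x_1 ≥ 3 gives C(12,3) = 220; x_2 ≥ 9 gives C(6,3) = 20; x_3 ≥ 5 gives C(10,3) = 120; x_4 ≥ 7 gives C(8,3) = 56. Together 416.
Add back pairs where two caps are both exceeded: 1 + 35 + 10 + 0 + 0 + 1 = 47.
By inclusion–exclusion the count is 455 − 416 + 47 = 86.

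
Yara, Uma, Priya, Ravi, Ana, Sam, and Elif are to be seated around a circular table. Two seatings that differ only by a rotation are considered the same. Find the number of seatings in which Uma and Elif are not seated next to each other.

480

All circular seatings of 7 people number (6)! = 720.
Seatings with Uma beside Elif: treat them as a block with 2 internal orders, giving 2 × (5)! = 240.
Subtracting, 720 − 240 = 480.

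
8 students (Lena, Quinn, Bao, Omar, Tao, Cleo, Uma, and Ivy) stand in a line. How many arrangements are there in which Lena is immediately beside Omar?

Place the 6 others and the Lena-Omar pair as 7 objects in a line; the pair has 2 internal arrangements.
So the count is 2·(7)! = 10080.

10080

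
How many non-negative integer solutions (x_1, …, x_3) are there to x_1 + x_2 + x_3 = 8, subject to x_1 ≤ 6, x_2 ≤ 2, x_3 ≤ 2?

6

Ignoring the caps, the number of non-negative solutions to x_1+…+x_3 = 8 is C(10,2) = 45.
Subtract solutions that violate a single cap (substitute x_i' = x_i − (cap_i+1)): x_1 ≥ 7 gives C(3,2) = 3; x_2 ≥ 3 gives C(7,2) = 21; x_3 ≥ 3 gives C(7,2) = 21. Together 45.
Add back pairs where two caps are both exceeded: 0 + 0 + 6 = 6.
By inclusion–exclusion the count is 45 − 45 + 6 = 6.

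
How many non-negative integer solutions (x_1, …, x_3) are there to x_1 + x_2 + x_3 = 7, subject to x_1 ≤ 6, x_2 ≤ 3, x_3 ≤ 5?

22

Without the upper bounds there are C(9,2) = 36 ways to split 7 among 3 variables.
Subtract solutions that violate a single cap (substitute x_i' = x_i − (cap_i+1)): x_1 ≥ 7 gives C(2,2) = 1; x_2 ≥ 4 gives C(5,2) = 10; x_3 ≥ 6 gives C(3,2) = 3. Together 14.
No two caps can be exceeded simultaneously, so the pair terms are all 0.
By inclusion–exclusion the count is 36 − 14 + 0 = 22.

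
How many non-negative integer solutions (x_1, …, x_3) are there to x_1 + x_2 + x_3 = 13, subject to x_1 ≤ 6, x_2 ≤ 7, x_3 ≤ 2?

6

Without the upper bounds there are C(15,2) = 105 ways to split 13 among 3 variables.
Subtract solutions that violate a single cap (substitute x_i' = x_i − (cap_i+1)): x_1 ≥ 7 gives C(8,2) = 28; x_2 ≥ 8 gives C(7,2) = 21; x_3 ≥ 3 gives C(12,2) = 66. Together 115.
Add back pairs where two caps are both exceeded: 0 + 10 + 6 = 16.
By inclusion–exclusion the count is 105 − 115 + 16 = 6.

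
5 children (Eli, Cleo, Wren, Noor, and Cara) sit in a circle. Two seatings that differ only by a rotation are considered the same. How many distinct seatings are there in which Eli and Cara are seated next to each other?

Glue Eli and Cara into a block (2 internal orders). Seating 4 units around a circle gives (3)! arrangements.
So 2 × (3)! = 2 × 6 = 12.

12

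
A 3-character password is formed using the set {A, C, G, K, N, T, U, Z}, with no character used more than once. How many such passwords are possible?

With no repetition, fill the 3 characters in order: 8 choices, then 7, down to 6.
8 × 7 × 6 = 336.

336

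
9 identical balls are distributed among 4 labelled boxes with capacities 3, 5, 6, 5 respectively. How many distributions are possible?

114

Without the upper bounds there are C(12,3) = 220 ways to split 9 among 4 boxes.
Subtract solutions that violate a single cap (substitute x_i' = x_i − (cap_i+1)): x_1 ≥ 4 gives C(8,3) = 56; x_2 ≥ 6 gives C(6,3) = 20; x_3 ≥ 7 gives C(5,3) = 10; x_4 ≥ 6 gives C(6,3) = 20. Together 106.
No two caps can be exceeded simultaneously, so the pair terms are all 0.
By inclusion–exclusion the count is 220 − 106 + 0 = 114.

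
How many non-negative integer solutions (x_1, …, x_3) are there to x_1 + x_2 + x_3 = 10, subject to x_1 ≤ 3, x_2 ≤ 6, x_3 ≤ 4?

Without the upper bounds there are C(12,2) = 66 ways to split 10 among 3 variables.
Subtract solutions that violate a single cap (substitute x_i' = x_i − (cap_i+1)): x_1 ≥ 4 gives C(8,2) = 28; x_2 ≥ 7 gives C(5,2) = 10; x_3 ≥ 5 gives C(7,2) = 21. Together 59.
Add back pairs where two caps are both exceeded: 0 + 3 + 0 = 3.
By inclusion–exclusion the count is 66 − 59 + 3 = 10.

10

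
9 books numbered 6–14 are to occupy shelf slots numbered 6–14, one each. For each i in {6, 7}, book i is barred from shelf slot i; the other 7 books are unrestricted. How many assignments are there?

287280

Let Aᵢ (for i ∈ {6, 7}) be the placements that put book i in its forbidden shelf slot. Any j of these fix j positions, leaving (9−j)! ways to fill the rest, and there are C(2,j) ways to pick which j.
By inclusion–exclusion, the number of valid placements is Σ_{j=0}^{2} (−1)^j C(2,j)·(9−j)!.
Computing: 362880 − 80640 + 5040 = 287280.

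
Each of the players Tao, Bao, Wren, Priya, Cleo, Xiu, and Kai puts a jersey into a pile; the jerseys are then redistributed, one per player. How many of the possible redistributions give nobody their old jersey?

This is the derangement count D_7: permutations of 7 items with no fixed point.
By inclusion–exclusion this is Σ_{j=0}^{7} (−1)^j C(7,j)·(7−j)!.
Computing: 5040 − 5040 + 2520 − 840 + 210 − 42 + 7 − 1 = 1854.

1854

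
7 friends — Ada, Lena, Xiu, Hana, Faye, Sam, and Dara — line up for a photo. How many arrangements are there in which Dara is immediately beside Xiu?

1440

Treat {Dara, Xiu} as a single unit. There are 6 units to order, and the pair itself can be ordered 2 ways.
So the count is 2·(6)! = 1440.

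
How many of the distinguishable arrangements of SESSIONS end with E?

210

With the last slot taken by E, it remains to arrange the other 7 letters (SSSIONS).
Those 7 letters have S appearing 4 times, giving (7)!/(4!) = 210.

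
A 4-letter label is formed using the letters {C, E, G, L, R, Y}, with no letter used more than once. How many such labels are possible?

Choose and order 4 of the 6 symbols: the first letter has 6 options, the next 5, then 4, 3.
6 × 5 × 4 × 3 = 360.

360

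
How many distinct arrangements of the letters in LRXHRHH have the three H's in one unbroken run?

Treat the 3 copies of H as a single block. The multiset to arrange is then {HHH, L, R, R, X}, 5 items in all.
That gives (5)!/(2!) = 60 arrangements.

60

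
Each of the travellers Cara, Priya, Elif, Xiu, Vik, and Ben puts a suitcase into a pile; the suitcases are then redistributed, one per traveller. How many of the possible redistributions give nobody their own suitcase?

Let Aᵢ be the assignments in which traveller i gets their own suitcase. We want the size of the complement of A₁∪…∪A_6.
By inclusion–exclusion this is Σ_{j=0}^{6} (−1)^j C(6,j)·(6−j)!.
Computing: 720 − 720 + 360 − 120 + 30 − 6 + 1 = 265.

265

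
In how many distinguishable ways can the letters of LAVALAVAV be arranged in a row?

1260

The 9 letters of LAVALAVAV have repeats: A appearing 4 times, L appearing twice, and V appearing 3 times.
So there are 9! / (4!·3!·2!) = 1260 distinguishable arrangements.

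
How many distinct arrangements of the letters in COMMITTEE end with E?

With the last slot taken by E, it remains to arrange the other 8 letters (COMMITTE).
Those 8 letters have M appearing twice and T appearing twice, giving (8)!/(2!·2!) = 10080.

10080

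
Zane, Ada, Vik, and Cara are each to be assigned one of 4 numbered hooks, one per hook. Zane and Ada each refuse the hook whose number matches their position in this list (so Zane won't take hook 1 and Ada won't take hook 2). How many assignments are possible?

14

Let Aᵢ (for i ∈ {1, 2}) be the placements that put person i in their forbidden hook. Any j of these fix j positions, leaving (4−j)! ways to fill the rest, and there are C(2,j) ways to pick which j.
By inclusion–exclusion, the number of valid placements is Σ_{j=0}^{2} (−1)^j C(2,j)·(4−j)!.
Computing: 24 − 12 + 2 = 14.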